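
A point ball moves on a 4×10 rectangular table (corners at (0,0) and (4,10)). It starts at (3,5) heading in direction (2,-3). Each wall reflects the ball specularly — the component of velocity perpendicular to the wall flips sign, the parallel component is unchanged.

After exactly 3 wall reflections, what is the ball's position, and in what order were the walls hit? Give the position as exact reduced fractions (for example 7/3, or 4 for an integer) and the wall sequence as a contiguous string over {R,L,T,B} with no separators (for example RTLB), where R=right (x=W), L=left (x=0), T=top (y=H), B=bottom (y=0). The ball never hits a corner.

1. t=1/2 → R at (4,7/2); v=(-2,-3)
2. t=7/6 → B at (5/3,0); v=(-2,3)
3. t=5/6 → L at (0,5/2); v=(2,3)

Final position: (0,5/2)
Wall sequence: RBL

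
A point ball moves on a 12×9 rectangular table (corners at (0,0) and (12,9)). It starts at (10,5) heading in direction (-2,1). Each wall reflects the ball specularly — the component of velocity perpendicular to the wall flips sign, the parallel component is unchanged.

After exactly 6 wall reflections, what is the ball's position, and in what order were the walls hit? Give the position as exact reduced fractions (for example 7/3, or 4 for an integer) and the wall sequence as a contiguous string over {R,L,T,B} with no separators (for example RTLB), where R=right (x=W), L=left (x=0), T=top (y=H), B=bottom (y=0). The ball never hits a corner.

Final position: (10,9)
Wall sequence: TLRBLT

1. t=4 → T at (2,9); v=(-2,-1)
2. t=1 → L at (0,8); v=(2,-1)
3. t=6 → R at (12,2); v=(-2,-1)
4. t=2 → B at (8,0); v=(-2,1)
5. t=4 → L at (0,4); v=(2,1)
6. t=5 → T at (10,9); v=(2,-1)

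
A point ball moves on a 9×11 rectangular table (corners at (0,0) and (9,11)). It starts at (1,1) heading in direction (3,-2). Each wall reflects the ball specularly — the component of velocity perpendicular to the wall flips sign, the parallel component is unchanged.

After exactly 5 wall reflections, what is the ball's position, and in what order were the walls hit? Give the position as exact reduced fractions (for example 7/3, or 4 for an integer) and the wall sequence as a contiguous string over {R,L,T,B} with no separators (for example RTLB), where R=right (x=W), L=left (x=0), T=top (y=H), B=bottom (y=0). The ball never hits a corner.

1. t=1/2 → B at (5/2,0); v=(3,2)
2. t=13/6 → R at (9,13/3); v=(-3,2)
3. t=3 → L at (0,31/3); v=(3,2)
4. t=1/3 → T at (1,11); v=(3,-2)
5. t=8/3 → R at (9,17/3); v=(-3,-2)

Final position: (9,17/3)
Wall sequence: BRLTR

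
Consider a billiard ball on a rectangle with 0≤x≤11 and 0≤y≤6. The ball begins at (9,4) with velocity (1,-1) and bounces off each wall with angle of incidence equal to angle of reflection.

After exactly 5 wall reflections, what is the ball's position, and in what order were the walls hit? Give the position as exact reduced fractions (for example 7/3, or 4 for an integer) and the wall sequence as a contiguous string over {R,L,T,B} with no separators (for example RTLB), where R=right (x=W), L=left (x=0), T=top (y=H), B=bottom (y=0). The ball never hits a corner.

Final position: (3,0)
Wall sequence: RBTLB

1. t=2 → R at (11,2); v=(-1,-1)
2. t=2 → B at (9,0); v=(-1,1)
3. t=6 → T at (3,6); v=(-1,-1)
4. t=3 → L at (0,3); v=(1,-1)
5. t=3 → B at (3,0); v=(1,1)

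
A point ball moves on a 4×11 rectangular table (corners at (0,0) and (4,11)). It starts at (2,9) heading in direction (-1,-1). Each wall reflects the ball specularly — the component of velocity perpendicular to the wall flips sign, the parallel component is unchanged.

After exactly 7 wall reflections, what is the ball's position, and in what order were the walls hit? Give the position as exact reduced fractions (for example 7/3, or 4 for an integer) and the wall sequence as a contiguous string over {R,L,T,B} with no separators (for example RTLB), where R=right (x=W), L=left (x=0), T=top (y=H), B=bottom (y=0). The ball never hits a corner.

1. t=2 → L at (0,7); v=(1,-1)
2. t=4 → R at (4,3); v=(-1,-1)
3. t=3 → B at (1,0); v=(-1,1)
4. t=1 → L at (0,1); v=(1,1)
5. t=4 → R at (4,5); v=(-1,1)
6. t=4 → L at (0,9); v=(1,1)
7. t=2 → T at (2,11); v=(1,-1)

Final position: (2,11)
Wall sequence: LRBLRLT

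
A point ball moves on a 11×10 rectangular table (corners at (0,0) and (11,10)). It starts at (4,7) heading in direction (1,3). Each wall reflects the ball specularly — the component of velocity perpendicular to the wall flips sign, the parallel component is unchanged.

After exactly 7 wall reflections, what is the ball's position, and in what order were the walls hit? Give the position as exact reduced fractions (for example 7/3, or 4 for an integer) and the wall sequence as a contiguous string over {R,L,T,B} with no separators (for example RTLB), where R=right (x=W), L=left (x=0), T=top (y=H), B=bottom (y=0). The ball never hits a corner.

1. t=1 → T at (5,10); v=(1,-3)
2. t=10/3 → B at (25/3,0); v=(1,3)
3. t=8/3 → R at (11,8); v=(-1,3)
4. t=2/3 → T at (31/3,10); v=(-1,-3)
5. t=10/3 → B at (7,0); v=(-1,3)
6. t=10/3 → T at (11/3,10); v=(-1,-3)
7. t=10/3 → B at (1/3,0); v=(-1,3)

Final position: (1/3,0)
Wall sequence: TBRTBTB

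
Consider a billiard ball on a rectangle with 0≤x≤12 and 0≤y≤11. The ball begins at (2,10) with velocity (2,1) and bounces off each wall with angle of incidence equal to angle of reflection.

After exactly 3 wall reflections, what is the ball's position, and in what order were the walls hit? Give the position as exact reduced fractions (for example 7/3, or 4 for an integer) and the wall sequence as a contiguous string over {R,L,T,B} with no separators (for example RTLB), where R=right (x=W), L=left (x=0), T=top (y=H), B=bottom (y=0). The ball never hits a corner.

Final position: (0,1)
Wall sequence: TRL

1. t=1 → T at (4,11); v=(2,-1)
2. t=4 → R at (12,7); v=(-2,-1)
3. t=6 → L at (0,1); v=(2,-1)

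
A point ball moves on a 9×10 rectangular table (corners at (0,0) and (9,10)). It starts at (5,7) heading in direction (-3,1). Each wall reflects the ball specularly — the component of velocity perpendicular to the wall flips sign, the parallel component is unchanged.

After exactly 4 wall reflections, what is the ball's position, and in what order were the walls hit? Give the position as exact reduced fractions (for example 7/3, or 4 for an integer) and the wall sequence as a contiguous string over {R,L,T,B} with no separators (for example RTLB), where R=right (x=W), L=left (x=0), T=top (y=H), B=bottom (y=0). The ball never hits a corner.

1. t=5/3 → L at (0,26/3); v=(3,1)
2. t=4/3 → T at (4,10); v=(3,-1)
3. t=5/3 → R at (9,25/3); v=(-3,-1)
4. t=3 → L at (0,16/3); v=(3,-1)

Final position: (0,16/3)
Wall sequence: LTRL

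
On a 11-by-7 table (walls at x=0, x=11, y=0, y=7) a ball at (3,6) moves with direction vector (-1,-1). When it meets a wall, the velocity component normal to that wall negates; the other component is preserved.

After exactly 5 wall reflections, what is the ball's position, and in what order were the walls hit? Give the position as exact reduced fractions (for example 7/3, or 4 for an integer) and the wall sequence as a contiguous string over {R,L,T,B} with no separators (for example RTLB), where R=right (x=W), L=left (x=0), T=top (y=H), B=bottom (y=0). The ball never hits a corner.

Final position: (5,0)
Wall sequence: LBTRB

1. t=3 → L at (0,3); v=(1,-1)
2. t=3 → B at (3,0); v=(1,1)
3. t=7 → T at (10,7); v=(1,-1)
4. t=1 → R at (11,6); v=(-1,-1)
5. t=6 → B at (5,0); v=(-1,1)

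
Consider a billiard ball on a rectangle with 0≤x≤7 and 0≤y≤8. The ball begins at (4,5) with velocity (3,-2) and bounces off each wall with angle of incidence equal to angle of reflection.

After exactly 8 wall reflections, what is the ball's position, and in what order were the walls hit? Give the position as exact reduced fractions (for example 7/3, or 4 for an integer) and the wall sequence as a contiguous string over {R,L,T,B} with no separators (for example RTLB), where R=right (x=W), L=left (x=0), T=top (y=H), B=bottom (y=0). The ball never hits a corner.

1. t=1 → R at (7,3); v=(-3,-2)
2. t=3/2 → B at (5/2,0); v=(-3,2)
3. t=5/6 → L at (0,5/3); v=(3,2)
4. t=7/3 → R at (7,19/3); v=(-3,2)
5. t=5/6 → T at (9/2,8); v=(-3,-2)
6. t=3/2 → L at (0,5); v=(3,-2)
7. t=7/3 → R at (7,1/3); v=(-3,-2)
8. t=1/6 → B at (13/2,0); v=(-3,2)

Final position: (13/2,0)
Wall sequence: RBLRTLRB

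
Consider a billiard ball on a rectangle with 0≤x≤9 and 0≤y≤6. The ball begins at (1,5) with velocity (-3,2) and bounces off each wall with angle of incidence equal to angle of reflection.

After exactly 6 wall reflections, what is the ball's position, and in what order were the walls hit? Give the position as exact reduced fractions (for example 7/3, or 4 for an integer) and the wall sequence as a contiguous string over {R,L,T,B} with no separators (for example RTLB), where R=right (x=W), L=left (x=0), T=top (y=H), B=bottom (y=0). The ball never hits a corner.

1. t=1/3 → L at (0,17/3); v=(3,2)
2. t=1/6 → T at (1/2,6); v=(3,-2)
3. t=17/6 → R at (9,1/3); v=(-3,-2)
4. t=1/6 → B at (17/2,0); v=(-3,2)
5. t=17/6 → L at (0,17/3); v=(3,2)
6. t=1/6 → T at (1/2,6); v=(3,-2)

Final position: (1/2,6)
Wall sequence: LTRBLT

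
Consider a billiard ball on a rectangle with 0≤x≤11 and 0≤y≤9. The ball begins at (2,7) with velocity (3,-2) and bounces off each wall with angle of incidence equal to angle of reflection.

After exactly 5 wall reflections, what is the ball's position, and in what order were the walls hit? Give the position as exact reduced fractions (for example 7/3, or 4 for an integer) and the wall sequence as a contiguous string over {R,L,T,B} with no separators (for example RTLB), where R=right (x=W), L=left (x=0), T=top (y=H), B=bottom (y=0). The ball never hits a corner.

1. t=3 → R at (11,1); v=(-3,-2)
2. t=1/2 → B at (19/2,0); v=(-3,2)
3. t=19/6 → L at (0,19/3); v=(3,2)
4. t=4/3 → T at (4,9); v=(3,-2)
5. t=7/3 → R at (11,13/3); v=(-3,-2)

Final position: (11,13/3)
Wall sequence: RBLTR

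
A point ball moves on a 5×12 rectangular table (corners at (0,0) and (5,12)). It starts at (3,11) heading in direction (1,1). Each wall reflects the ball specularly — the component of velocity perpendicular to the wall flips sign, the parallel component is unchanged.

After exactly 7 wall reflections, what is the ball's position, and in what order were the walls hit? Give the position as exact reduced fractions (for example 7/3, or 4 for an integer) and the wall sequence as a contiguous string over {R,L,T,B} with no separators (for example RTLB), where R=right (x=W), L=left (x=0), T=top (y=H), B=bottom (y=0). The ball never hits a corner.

Final position: (5,9)
Wall sequence: TRLRBLR

1. t=1 → T at (4,12); v=(1,-1)
2. t=1 → R at (5,11); v=(-1,-1)
3. t=5 → L at (0,6); v=(1,-1)
4. t=5 → R at (5,1); v=(-1,-1)
5. t=1 → B at (4,0); v=(-1,1)
6. t=4 → L at (0,4); v=(1,1)
7. t=5 → R at (5,9); v=(-1,1)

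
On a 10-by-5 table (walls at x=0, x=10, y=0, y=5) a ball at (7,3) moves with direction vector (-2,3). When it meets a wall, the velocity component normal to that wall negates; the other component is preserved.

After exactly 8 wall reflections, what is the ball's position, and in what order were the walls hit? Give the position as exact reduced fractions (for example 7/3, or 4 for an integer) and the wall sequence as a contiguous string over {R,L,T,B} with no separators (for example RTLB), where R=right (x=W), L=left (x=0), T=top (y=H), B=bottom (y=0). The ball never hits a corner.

1. t=2/3 → T at (17/3,5); v=(-2,-3)
2. t=5/3 → B at (7/3,0); v=(-2,3)
3. t=7/6 → L at (0,7/2); v=(2,3)
4. t=1/2 → T at (1,5); v=(2,-3)
5. t=5/3 → B at (13/3,0); v=(2,3)
6. t=5/3 → T at (23/3,5); v=(2,-3)
7. t=7/6 → R at (10,3/2); v=(-2,-3)
8. t=1/2 → B at (9,0); v=(-2,3)

Final position: (9,0)
Wall sequence: TBLTBTRB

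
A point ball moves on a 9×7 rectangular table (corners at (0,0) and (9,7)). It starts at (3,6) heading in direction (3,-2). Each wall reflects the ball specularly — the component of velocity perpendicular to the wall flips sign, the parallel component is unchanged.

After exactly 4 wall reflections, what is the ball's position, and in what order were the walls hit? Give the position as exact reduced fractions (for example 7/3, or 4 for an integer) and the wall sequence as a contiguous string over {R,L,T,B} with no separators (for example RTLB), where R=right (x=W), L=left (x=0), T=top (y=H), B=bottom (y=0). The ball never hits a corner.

1. t=2 → R at (9,2); v=(-3,-2)
2. t=1 → B at (6,0); v=(-3,2)
3. t=2 → L at (0,4); v=(3,2)
4. t=3/2 → T at (9/2,7); v=(3,-2)

Final position: (9/2,7)
Wall sequence: RBLT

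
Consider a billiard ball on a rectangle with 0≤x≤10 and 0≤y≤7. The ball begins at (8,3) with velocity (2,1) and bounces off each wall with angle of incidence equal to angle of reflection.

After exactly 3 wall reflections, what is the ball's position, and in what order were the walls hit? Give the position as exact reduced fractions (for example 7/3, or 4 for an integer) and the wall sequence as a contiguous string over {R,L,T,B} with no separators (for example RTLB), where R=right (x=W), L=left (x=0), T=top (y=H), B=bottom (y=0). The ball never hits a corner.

1. t=1 → R at (10,4); v=(-2,1)
2. t=3 → T at (4,7); v=(-2,-1)
3. t=2 → L at (0,5); v=(2,-1)

Final position: (0,5)
Wall sequence: RTL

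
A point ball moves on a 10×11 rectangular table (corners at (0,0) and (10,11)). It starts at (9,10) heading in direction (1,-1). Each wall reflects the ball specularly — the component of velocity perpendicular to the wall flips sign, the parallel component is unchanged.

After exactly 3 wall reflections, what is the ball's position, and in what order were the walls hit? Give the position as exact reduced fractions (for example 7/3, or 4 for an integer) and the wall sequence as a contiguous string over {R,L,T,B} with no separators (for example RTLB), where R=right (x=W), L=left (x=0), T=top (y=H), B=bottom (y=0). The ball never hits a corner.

Final position: (0,1)
Wall sequence: RBL

1. t=1 → R at (10,9); v=(-1,-1)
2. t=9 → B at (1,0); v=(-1,1)
3. t=1 → L at (0,1); v=(1,1)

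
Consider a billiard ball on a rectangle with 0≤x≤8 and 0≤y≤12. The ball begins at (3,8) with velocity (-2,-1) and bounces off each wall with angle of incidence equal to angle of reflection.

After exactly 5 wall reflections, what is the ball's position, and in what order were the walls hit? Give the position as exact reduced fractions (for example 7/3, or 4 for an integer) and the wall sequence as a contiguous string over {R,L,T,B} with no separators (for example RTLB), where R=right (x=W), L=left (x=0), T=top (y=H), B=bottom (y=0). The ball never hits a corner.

1. t=3/2 → L at (0,13/2); v=(2,-1)
2. t=4 → R at (8,5/2); v=(-2,-1)
3. t=5/2 → B at (3,0); v=(-2,1)
4. t=3/2 → L at (0,3/2); v=(2,1)
5. t=4 → R at (8,11/2); v=(-2,1)

Final position: (8,11/2)
Wall sequence: LRBLR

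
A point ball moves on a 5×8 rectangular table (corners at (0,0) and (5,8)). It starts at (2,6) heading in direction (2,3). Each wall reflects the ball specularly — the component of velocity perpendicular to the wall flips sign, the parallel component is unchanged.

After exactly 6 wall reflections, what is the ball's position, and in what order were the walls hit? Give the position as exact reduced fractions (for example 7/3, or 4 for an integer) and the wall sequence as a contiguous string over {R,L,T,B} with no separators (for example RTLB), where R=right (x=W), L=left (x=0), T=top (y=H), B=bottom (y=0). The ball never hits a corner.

1. t=2/3 → T at (10/3,8); v=(2,-3)
2. t=5/6 → R at (5,11/2); v=(-2,-3)
3. t=11/6 → B at (4/3,0); v=(-2,3)
4. t=2/3 → L at (0,2); v=(2,3)
5. t=2 → T at (4,8); v=(2,-3)
6. t=1/2 → R at (5,13/2); v=(-2,-3)

Final position: (5,13/2)
Wall sequence: TRBLTR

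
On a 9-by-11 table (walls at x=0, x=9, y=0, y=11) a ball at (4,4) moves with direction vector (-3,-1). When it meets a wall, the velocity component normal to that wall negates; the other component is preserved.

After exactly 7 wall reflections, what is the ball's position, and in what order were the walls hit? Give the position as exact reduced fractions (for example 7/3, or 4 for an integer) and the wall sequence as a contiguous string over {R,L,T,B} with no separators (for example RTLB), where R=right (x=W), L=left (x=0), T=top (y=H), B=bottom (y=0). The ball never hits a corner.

Final position: (5,11)
Wall sequence: LBRLRLT

1. t=4/3 → L at (0,8/3); v=(3,-1)
2. t=8/3 → B at (8,0); v=(3,1)
3. t=1/3 → R at (9,1/3); v=(-3,1)
4. t=3 → L at (0,10/3); v=(3,1)
5. t=3 → R at (9,19/3); v=(-3,1)
6. t=3 → L at (0,28/3); v=(3,1)
7. t=5/3 → T at (5,11); v=(3,-1)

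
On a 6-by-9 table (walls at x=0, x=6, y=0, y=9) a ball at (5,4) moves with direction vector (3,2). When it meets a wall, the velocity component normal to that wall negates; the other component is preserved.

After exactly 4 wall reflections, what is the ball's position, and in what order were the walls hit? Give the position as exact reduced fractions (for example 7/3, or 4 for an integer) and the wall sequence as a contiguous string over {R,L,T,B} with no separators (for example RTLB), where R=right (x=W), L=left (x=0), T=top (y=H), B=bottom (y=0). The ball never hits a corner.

Final position: (6,16/3)
Wall sequence: RLTR

1. t=1/3 → R at (6,14/3); v=(-3,2)
2. t=2 → L at (0,26/3); v=(3,2)
3. t=1/6 → T at (1/2,9); v=(3,-2)
4. t=11/6 → R at (6,16/3); v=(-3,-2)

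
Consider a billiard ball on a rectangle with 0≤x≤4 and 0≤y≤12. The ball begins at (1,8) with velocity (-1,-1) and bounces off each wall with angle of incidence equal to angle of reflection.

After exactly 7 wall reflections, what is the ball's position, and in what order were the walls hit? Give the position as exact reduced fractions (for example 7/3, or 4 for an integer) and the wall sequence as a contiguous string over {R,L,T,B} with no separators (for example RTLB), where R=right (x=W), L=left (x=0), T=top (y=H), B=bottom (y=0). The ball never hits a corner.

Final position: (3,12)
Wall sequence: LRBLRLT

1. t=1 → L at (0,7); v=(1,-1)
2. t=4 → R at (4,3); v=(-1,-1)
3. t=3 → B at (1,0); v=(-1,1)
4. t=1 → L at (0,1); v=(1,1)
5. t=4 → R at (4,5); v=(-1,1)
6. t=4 → L at (0,9); v=(1,1)
7. t=3 → T at (3,12); v=(1,-1)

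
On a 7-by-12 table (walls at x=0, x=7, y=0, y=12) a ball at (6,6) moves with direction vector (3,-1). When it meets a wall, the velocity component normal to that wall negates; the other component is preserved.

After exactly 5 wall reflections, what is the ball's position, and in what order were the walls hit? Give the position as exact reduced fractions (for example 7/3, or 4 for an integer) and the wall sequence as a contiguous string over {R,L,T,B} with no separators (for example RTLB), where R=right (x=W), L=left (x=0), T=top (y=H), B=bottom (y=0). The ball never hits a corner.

Final position: (0,4/3)
Wall sequence: RLRBL

1. t=1/3 → R at (7,17/3); v=(-3,-1)
2. t=7/3 → L at (0,10/3); v=(3,-1)
3. t=7/3 → R at (7,1); v=(-3,-1)
4. t=1 → B at (4,0); v=(-3,1)
5. t=4/3 → L at (0,4/3); v=(3,1)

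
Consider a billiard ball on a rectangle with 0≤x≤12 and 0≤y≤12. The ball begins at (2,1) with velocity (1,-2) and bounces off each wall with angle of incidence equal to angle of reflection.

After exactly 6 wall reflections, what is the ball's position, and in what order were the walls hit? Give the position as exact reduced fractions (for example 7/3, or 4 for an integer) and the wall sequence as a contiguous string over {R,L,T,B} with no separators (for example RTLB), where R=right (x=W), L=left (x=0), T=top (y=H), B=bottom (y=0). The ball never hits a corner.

1. t=1/2 → B at (5/2,0); v=(1,2)
2. t=6 → T at (17/2,12); v=(1,-2)
3. t=7/2 → R at (12,5); v=(-1,-2)
4. t=5/2 → B at (19/2,0); v=(-1,2)
5. t=6 → T at (7/2,12); v=(-1,-2)
6. t=7/2 → L at (0,5); v=(1,-2)

Final position: (0,5)
Wall sequence: BTRBTL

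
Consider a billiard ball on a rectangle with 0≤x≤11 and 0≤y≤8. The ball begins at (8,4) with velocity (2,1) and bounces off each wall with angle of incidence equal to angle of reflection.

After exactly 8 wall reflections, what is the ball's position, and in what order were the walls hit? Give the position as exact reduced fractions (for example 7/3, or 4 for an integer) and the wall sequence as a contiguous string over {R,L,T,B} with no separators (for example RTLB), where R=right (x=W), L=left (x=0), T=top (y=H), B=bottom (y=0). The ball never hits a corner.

Final position: (11,9/2)
Wall sequence: RTLBRLTR

1. t=3/2 → R at (11,11/2); v=(-2,1)
2. t=5/2 → T at (6,8); v=(-2,-1)
3. t=3 → L at (0,5); v=(2,-1)
4. t=5 → B at (10,0); v=(2,1)
5. t=1/2 → R at (11,1/2); v=(-2,1)
6. t=11/2 → L at (0,6); v=(2,1)
7. t=2 → T at (4,8); v=(2,-1)
8. t=7/2 → R at (11,9/2); v=(-2,-1)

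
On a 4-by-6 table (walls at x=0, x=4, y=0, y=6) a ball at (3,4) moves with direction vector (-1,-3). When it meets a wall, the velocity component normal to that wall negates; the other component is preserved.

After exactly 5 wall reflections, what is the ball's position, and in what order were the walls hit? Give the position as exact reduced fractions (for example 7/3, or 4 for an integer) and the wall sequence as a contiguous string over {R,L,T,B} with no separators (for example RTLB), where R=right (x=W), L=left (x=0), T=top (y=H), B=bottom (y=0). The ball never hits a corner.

1. t=4/3 → B at (5/3,0); v=(-1,3)
2. t=5/3 → L at (0,5); v=(1,3)
3. t=1/3 → T at (1/3,6); v=(1,-3)
4. t=2 → B at (7/3,0); v=(1,3)
5. t=5/3 → R at (4,5); v=(-1,3)

Final position: (4,5)
Wall sequence: BLTBR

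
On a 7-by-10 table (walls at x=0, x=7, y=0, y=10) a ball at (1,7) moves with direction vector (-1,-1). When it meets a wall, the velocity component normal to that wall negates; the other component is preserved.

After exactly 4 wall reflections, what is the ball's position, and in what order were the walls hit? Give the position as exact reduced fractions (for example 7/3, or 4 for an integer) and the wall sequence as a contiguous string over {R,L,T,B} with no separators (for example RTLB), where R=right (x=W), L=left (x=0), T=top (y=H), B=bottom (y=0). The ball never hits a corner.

1. t=1 → L at (0,6); v=(1,-1)
2. t=6 → B at (6,0); v=(1,1)
3. t=1 → R at (7,1); v=(-1,1)
4. t=7 → L at (0,8); v=(1,1)

Final position: (0,8)
Wall sequence: LBRL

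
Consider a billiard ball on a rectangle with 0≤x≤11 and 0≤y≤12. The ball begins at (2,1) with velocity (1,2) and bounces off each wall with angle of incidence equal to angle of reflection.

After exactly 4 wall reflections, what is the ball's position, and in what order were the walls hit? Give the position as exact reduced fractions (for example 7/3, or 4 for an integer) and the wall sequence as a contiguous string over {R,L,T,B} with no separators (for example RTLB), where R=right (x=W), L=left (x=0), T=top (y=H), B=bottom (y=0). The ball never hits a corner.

Final position: (5/2,12)
Wall sequence: TRBT

1. t=11/2 → T at (15/2,12); v=(1,-2)
2. t=7/2 → R at (11,5); v=(-1,-2)
3. t=5/2 → B at (17/2,0); v=(-1,2)
4. t=6 → T at (5/2,12); v=(-1,-2)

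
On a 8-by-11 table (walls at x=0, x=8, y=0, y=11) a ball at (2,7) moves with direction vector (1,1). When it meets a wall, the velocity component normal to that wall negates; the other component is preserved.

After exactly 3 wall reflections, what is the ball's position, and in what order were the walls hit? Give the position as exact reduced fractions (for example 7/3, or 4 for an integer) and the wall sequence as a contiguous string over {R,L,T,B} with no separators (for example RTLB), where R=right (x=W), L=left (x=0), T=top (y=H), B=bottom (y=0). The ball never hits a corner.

1. t=4 → T at (6,11); v=(1,-1)
2. t=2 → R at (8,9); v=(-1,-1)
3. t=8 → L at (0,1); v=(1,-1)

Final position: (0,1)
Wall sequence: TRL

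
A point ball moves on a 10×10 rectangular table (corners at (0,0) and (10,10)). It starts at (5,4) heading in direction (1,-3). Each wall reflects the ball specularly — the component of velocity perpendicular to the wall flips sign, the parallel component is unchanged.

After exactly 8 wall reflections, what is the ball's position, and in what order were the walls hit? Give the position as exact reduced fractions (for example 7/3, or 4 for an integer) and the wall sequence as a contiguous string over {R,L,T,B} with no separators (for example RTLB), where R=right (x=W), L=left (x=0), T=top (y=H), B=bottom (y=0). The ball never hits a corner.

Final position: (3,10)
Wall sequence: BTRBTBLT

1. t=4/3 → B at (19/3,0); v=(1,3)
2. t=10/3 → T at (29/3,10); v=(1,-3)
3. t=1/3 → R at (10,9); v=(-1,-3)
4. t=3 → B at (7,0); v=(-1,3)
5. t=10/3 → T at (11/3,10); v=(-1,-3)
6. t=10/3 → B at (1/3,0); v=(-1,3)
7. t=1/3 → L at (0,1); v=(1,3)
8. t=3 → T at (3,10); v=(1,-3)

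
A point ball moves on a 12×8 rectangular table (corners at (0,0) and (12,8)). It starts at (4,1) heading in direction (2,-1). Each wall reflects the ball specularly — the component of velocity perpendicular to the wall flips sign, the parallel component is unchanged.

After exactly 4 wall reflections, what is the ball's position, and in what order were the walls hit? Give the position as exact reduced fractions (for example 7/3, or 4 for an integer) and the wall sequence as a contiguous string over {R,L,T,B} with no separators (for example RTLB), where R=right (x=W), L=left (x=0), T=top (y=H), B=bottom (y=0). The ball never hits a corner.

Final position: (0,7)
Wall sequence: BRTL

1. t=1 → B at (6,0); v=(2,1)
2. t=3 → R at (12,3); v=(-2,1)
3. t=5 → T at (2,8); v=(-2,-1)
4. t=1 → L at (0,7); v=(2,-1)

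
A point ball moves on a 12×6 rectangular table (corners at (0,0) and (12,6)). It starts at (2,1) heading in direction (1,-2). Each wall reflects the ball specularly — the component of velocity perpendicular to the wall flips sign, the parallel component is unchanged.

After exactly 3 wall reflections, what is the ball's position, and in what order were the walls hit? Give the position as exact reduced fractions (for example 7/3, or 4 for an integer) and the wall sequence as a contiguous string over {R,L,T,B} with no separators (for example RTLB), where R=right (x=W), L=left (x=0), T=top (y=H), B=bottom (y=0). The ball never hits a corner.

Final position: (17/2,0)
Wall sequence: BTB

1. t=1/2 → B at (5/2,0); v=(1,2)
2. t=3 → T at (11/2,6); v=(1,-2)
3. t=3 → B at (17/2,0); v=(1,2)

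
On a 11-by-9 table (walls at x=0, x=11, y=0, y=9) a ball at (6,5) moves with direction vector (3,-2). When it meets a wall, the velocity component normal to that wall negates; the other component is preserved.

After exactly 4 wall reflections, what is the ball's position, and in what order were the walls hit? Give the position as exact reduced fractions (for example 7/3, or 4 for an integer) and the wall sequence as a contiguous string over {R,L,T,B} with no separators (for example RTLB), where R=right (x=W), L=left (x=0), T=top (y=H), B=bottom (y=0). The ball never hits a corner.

Final position: (5,9)
Wall sequence: RBLT

1. t=5/3 → R at (11,5/3); v=(-3,-2)
2. t=5/6 → B at (17/2,0); v=(-3,2)
3. t=17/6 → L at (0,17/3); v=(3,2)
4. t=5/3 → T at (5,9); v=(3,-2)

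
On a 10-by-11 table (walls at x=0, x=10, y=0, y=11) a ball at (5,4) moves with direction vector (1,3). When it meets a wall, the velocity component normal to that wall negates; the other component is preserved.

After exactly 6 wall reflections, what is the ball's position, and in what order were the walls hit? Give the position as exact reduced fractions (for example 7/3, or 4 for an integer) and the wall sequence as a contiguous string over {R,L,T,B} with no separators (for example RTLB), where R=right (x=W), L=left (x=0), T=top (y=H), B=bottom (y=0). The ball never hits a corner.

Final position: (0,5)
Wall sequence: TRBTBL

1. t=7/3 → T at (22/3,11); v=(1,-3)
2. t=8/3 → R at (10,3); v=(-1,-3)
3. t=1 → B at (9,0); v=(-1,3)
4. t=11/3 → T at (16/3,11); v=(-1,-3)
5. t=11/3 → B at (5/3,0); v=(-1,3)
6. t=5/3 → L at (0,5); v=(1,3)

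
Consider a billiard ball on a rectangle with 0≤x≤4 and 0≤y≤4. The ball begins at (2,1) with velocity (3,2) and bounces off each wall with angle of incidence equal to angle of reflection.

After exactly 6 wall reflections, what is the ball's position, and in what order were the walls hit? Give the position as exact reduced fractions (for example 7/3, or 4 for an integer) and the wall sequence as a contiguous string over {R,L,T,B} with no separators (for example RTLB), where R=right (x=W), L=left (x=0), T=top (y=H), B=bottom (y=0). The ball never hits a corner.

1. t=2/3 → R at (4,7/3); v=(-3,2)
2. t=5/6 → T at (3/2,4); v=(-3,-2)
3. t=1/2 → L at (0,3); v=(3,-2)
4. t=4/3 → R at (4,1/3); v=(-3,-2)
5. t=1/6 → B at (7/2,0); v=(-3,2)
6. t=7/6 → L at (0,7/3); v=(3,2)

Final position: (0,7/3)
Wall sequence: RTLRBL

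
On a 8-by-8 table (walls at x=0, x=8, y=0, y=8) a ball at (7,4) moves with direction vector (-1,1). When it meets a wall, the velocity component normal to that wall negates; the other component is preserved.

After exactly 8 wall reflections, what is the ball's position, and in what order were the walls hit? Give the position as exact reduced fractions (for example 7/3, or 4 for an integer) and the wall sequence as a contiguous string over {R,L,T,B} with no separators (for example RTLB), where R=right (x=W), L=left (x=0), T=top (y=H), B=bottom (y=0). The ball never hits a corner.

Final position: (8,3)
Wall sequence: TLBRTLBR

1. t=4 → T at (3,8); v=(-1,-1)
2. t=3 → L at (0,5); v=(1,-1)
3. t=5 → B at (5,0); v=(1,1)
4. t=3 → R at (8,3); v=(-1,1)
5. t=5 → T at (3,8); v=(-1,-1)
6. t=3 → L at (0,5); v=(1,-1)
7. t=5 → B at (5,0); v=(1,1)
8. t=3 → R at (8,3); v=(-1,1)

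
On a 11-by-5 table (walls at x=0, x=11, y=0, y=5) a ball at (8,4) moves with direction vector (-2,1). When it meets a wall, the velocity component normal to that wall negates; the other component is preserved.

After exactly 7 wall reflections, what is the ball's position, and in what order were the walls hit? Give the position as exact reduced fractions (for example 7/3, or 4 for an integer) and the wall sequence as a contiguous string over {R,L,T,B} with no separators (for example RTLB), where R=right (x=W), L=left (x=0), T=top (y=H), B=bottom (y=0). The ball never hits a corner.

Final position: (2,0)
Wall sequence: TLBRTLB

1. t=1 → T at (6,5); v=(-2,-1)
2. t=3 → L at (0,2); v=(2,-1)
3. t=2 → B at (4,0); v=(2,1)
4. t=7/2 → R at (11,7/2); v=(-2,1)
5. t=3/2 → T at (8,5); v=(-2,-1)
6. t=4 → L at (0,1); v=(2,-1)
7. t=1 → B at (2,0); v=(2,1)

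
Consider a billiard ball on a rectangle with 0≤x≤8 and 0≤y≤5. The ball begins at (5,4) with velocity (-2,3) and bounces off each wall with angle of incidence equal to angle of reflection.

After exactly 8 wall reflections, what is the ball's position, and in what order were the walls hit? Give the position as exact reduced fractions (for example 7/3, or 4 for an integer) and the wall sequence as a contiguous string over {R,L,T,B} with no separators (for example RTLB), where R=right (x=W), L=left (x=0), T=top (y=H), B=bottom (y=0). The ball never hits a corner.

1. t=1/3 → T at (13/3,5); v=(-2,-3)
2. t=5/3 → B at (1,0); v=(-2,3)
3. t=1/2 → L at (0,3/2); v=(2,3)
4. t=7/6 → T at (7/3,5); v=(2,-3)
5. t=5/3 → B at (17/3,0); v=(2,3)
6. t=7/6 → R at (8,7/2); v=(-2,3)
7. t=1/2 → T at (7,5); v=(-2,-3)
8. t=5/3 → B at (11/3,0); v=(-2,3)

Final position: (11/3,0)
Wall sequence: TBLTBRTB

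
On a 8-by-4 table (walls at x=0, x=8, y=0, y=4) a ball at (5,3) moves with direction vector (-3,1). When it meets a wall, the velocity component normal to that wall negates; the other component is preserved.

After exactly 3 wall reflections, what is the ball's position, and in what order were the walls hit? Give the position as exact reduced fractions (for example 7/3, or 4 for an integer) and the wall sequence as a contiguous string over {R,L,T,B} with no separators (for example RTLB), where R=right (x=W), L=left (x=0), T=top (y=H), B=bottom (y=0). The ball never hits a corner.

1. t=1 → T at (2,4); v=(-3,-1)
2. t=2/3 → L at (0,10/3); v=(3,-1)
3. t=8/3 → R at (8,2/3); v=(-3,-1)

Final position: (8,2/3)
Wall sequence: TLR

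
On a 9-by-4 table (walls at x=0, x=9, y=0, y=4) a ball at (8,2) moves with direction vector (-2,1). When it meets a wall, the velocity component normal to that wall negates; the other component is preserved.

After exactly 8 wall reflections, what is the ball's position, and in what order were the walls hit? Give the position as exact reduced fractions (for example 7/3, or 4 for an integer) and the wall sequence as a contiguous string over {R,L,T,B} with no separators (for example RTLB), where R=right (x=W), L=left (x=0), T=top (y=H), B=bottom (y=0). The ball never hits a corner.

Final position: (9,7/2)
Wall sequence: TLBRTLBR

1. t=2 → T at (4,4); v=(-2,-1)
2. t=2 → L at (0,2); v=(2,-1)
3. t=2 → B at (4,0); v=(2,1)
4. t=5/2 → R at (9,5/2); v=(-2,1)
5. t=3/2 → T at (6,4); v=(-2,-1)
6. t=3 → L at (0,1); v=(2,-1)
7. t=1 → B at (2,0); v=(2,1)
8. t=7/2 → R at (9,7/2); v=(-2,1)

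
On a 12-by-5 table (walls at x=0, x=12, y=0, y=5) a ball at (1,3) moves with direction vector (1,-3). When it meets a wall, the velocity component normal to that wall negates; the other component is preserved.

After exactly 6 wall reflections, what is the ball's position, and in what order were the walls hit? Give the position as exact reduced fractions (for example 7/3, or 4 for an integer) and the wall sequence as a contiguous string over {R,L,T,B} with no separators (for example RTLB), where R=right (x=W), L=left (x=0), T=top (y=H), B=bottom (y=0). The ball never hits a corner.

Final position: (31/3,5)
Wall sequence: BTBTBT

1. t=1 → B at (2,0); v=(1,3)
2. t=5/3 → T at (11/3,5); v=(1,-3)
3. t=5/3 → B at (16/3,0); v=(1,3)
4. t=5/3 → T at (7,5); v=(1,-3)
5. t=5/3 → B at (26/3,0); v=(1,3)
6. t=5/3 → T at (31/3,5); v=(1,-3)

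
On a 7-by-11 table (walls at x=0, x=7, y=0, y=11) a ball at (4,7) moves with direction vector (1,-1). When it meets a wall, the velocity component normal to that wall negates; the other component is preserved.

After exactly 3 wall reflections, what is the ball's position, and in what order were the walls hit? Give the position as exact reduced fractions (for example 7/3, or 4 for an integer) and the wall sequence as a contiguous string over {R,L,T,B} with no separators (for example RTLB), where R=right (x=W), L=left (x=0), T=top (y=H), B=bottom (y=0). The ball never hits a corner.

1. t=3 → R at (7,4); v=(-1,-1)
2. t=4 → B at (3,0); v=(-1,1)
3. t=3 → L at (0,3); v=(1,1)

Final position: (0,3)
Wall sequence: RBL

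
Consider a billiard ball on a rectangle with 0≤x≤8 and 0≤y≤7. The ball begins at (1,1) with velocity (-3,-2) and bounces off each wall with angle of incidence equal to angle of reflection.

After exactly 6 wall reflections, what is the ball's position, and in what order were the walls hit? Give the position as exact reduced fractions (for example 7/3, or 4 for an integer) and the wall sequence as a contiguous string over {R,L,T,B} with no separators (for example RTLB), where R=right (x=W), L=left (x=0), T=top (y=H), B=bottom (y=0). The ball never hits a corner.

1. t=1/3 → L at (0,1/3); v=(3,-2)
2. t=1/6 → B at (1/2,0); v=(3,2)
3. t=5/2 → R at (8,5); v=(-3,2)
4. t=1 → T at (5,7); v=(-3,-2)
5. t=5/3 → L at (0,11/3); v=(3,-2)
6. t=11/6 → B at (11/2,0); v=(3,2)

Final position: (11/2,0)
Wall sequence: LBRTLB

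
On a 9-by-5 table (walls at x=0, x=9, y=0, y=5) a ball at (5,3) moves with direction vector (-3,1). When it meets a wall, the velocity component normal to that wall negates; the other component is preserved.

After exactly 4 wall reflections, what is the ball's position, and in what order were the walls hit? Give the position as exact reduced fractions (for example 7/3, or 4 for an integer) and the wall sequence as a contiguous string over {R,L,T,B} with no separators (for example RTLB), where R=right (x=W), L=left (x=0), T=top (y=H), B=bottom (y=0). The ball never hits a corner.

1. t=5/3 → L at (0,14/3); v=(3,1)
2. t=1/3 → T at (1,5); v=(3,-1)
3. t=8/3 → R at (9,7/3); v=(-3,-1)
4. t=7/3 → B at (2,0); v=(-3,1)

Final position: (2,0)
Wall sequence: LTRB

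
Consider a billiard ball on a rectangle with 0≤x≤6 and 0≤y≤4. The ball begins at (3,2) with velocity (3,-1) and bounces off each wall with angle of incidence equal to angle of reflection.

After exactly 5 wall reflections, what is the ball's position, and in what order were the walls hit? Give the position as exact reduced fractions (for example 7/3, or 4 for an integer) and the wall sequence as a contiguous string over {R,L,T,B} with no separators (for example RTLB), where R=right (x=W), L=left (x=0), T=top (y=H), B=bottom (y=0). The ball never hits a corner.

Final position: (3,4)
Wall sequence: RBLRT

1. t=1 → R at (6,1); v=(-3,-1)
2. t=1 → B at (3,0); v=(-3,1)
3. t=1 → L at (0,1); v=(3,1)
4. t=2 → R at (6,3); v=(-3,1)
5. t=1 → T at (3,4); v=(-3,-1)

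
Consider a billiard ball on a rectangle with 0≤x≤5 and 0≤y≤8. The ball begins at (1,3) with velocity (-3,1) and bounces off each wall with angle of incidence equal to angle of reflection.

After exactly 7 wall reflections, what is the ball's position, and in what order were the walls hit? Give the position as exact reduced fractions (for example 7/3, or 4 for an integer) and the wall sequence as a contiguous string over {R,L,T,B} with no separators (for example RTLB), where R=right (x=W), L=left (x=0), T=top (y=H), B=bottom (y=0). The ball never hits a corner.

1. t=1/3 → L at (0,10/3); v=(3,1)
2. t=5/3 → R at (5,5); v=(-3,1)
3. t=5/3 → L at (0,20/3); v=(3,1)
4. t=4/3 → T at (4,8); v=(3,-1)
5. t=1/3 → R at (5,23/3); v=(-3,-1)
6. t=5/3 → L at (0,6); v=(3,-1)
7. t=5/3 → R at (5,13/3); v=(-3,-1)

Final position: (5,13/3)
Wall sequence: LRLTRLR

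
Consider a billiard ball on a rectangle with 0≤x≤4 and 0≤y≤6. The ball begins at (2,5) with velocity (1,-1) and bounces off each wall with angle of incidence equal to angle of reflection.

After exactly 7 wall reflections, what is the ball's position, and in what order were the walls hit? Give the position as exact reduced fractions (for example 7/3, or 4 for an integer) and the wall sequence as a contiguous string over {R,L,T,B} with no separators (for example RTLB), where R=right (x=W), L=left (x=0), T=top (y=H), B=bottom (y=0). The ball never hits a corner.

Final position: (3,0)
Wall sequence: RBLRTLB

1. t=2 → R at (4,3); v=(-1,-1)
2. t=3 → B at (1,0); v=(-1,1)
3. t=1 → L at (0,1); v=(1,1)
4. t=4 → R at (4,5); v=(-1,1)
5. t=1 → T at (3,6); v=(-1,-1)
6. t=3 → L at (0,3); v=(1,-1)
7. t=3 → B at (3,0); v=(1,1)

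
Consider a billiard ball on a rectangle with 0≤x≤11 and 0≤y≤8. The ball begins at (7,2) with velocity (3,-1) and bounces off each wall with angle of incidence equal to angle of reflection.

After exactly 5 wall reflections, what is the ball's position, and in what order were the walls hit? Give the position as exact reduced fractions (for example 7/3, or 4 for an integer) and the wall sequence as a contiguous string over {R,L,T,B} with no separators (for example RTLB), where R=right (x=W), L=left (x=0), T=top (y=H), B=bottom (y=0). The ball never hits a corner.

Final position: (7,8)
Wall sequence: RBLRT

1. t=4/3 → R at (11,2/3); v=(-3,-1)
2. t=2/3 → B at (9,0); v=(-3,1)
3. t=3 → L at (0,3); v=(3,1)
4. t=11/3 → R at (11,20/3); v=(-3,1)
5. t=4/3 → T at (7,8); v=(-3,-1)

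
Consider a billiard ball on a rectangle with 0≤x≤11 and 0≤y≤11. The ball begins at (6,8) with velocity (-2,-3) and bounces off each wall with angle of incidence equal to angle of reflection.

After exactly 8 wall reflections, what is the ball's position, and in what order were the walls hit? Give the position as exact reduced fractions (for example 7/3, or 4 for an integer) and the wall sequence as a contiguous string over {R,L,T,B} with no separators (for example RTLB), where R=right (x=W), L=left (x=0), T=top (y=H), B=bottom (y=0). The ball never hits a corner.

Final position: (20/3,0)
Wall sequence: BLTRBTLB

1. t=8/3 → B at (2/3,0); v=(-2,3)
2. t=1/3 → L at (0,1); v=(2,3)
3. t=10/3 → T at (20/3,11); v=(2,-3)
4. t=13/6 → R at (11,9/2); v=(-2,-3)
5. t=3/2 → B at (8,0); v=(-2,3)
6. t=11/3 → T at (2/3,11); v=(-2,-3)
7. t=1/3 → L at (0,10); v=(2,-3)
8. t=10/3 → B at (20/3,0); v=(2,3)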